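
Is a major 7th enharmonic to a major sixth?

A major seventh spans 11 semitones; a major sixth spans 9.
The spans differ, so they are not enharmonic equivalents.

No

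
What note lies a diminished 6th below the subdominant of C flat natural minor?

A

The subdominant of Cb natural minor is Fb.
A diminished sixth (7 semitones) below Fb lands on the letter A, giving A.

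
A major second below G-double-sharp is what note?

A second below G lands on the letter F.
A major second spans 2 semitones, so G## moves to pitch class 7. On the letter F that is F##.

F##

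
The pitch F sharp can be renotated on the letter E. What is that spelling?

Plain E sits 2 semitones below F#, so on the letter E the same pitch needs a double sharp: E##.

E##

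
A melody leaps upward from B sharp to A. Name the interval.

The letter names run B→A, a span of 6 letter steps, so the interval is some kind of seventh.
B# to A is 9 semitones. A major seventh is 11, so 9 makes it diminished.

diminished seventh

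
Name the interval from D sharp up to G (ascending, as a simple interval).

diminished fourth

The letter names run D→G, a span of 3 letter steps, so the interval is some kind of fourth.
D# to G is 4 semitones. A perfect fourth is 5, so 4 makes it diminished.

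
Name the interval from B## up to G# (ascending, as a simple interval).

diminished sixth

Counting letters B–C–D–E–F–G gives a sixth.
B##→G# = 7 semitones, 2 narrower than the major sixth (9), so diminished.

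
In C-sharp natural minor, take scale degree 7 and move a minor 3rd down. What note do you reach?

G#

Scale degree 7 of C# natural minor is B.
A minor third (3 semitones) below B lands on the letter G, giving G#.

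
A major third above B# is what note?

D##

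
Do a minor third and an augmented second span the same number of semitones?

Yes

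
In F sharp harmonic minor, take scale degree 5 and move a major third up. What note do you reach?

Scale degree 5 of F# harmonic minor is C#.
A major third (4 semitones) above C# lands on the letter E, giving E#.

E#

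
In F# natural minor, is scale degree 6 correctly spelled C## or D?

D

Each scale degree takes a distinct letter name. Degree 6 of a scale on F must use the letter D.
D and C## are enharmonically the same pitch, but only D uses the letter D, so it is the correct spelling here.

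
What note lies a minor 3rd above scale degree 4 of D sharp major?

Scale degree 4 of D# major is G#.
A minor third (3 semitones) above G# lands on the letter B, giving B.

B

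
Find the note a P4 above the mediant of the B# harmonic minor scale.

The mediant of B# harmonic minor is D#.
A perfect fourth (5 semitones) above D# lands on the letter G, giving G#.

G#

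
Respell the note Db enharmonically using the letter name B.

Plain B sits 2 semitones below Db, so on the letter B the same pitch needs a double sharp: B##.

B##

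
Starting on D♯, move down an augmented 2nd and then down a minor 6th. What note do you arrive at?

E

An augmented second down from D# is C (letter C, 3 semitones down).
A minor sixth down from C is E (letter E, 8 semitones down).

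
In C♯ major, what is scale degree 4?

The C# major scale runs C# D# E# F# G# A# B#.
Degree 4 is F#.

F#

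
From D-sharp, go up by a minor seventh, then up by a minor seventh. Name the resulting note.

A minor seventh up from D# is C# (letter C, 10 semitones up).
A minor seventh up from C# is B (letter B, 10 semitones up).

B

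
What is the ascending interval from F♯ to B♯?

The letter names run F→B, a span of 3 letter steps, so the interval is some kind of fourth.
F# to B# is 6 semitones. A perfect fourth is 5, so 6 makes it augmented.

augmented fourth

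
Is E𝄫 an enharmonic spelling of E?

No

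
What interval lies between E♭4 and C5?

Counting letters E–F–G–A–B–C gives a sixth.
Eb→C = 9 semitones, exactly the major sixth.

major sixth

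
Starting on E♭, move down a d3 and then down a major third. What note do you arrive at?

A

A diminished third down from Eb is C# (letter C, 2 semitones down).
A major third down from C# is A (letter A, 4 semitones down).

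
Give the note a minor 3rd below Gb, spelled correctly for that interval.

A third below G lands on the letter E.
A minor third spans 3 semitones, so Gb moves to pitch class 3. On the letter E that is Eb.

Eb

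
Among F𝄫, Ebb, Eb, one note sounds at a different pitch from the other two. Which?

In 12-tone equal temperament, enharmonic equivalents share a pitch class. Fbb is pitch class 3; Ebb is pitch class 2; Eb is pitch class 3.
Fbb and Eb share pitch class 3, while Ebb is pitch class 2.

Ebb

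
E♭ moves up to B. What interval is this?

Counting letters E–F–G–A–B gives a fifth.
Eb→B = 8 semitones, 1 wider than the perfect fifth (7), so augmented.

augmented fifth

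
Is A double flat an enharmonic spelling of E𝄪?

No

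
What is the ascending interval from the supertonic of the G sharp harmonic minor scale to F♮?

diminished sixth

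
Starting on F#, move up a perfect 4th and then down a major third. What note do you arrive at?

A perfect fourth up from F# is B (letter B, 5 semitones up).
A major third down from B is G (letter G, 4 semitones down).

G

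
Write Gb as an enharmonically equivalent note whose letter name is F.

F#

Gb is pitch class 6. The letter F alone is pitch class 5.
To reach pitch class 6 from F requires an offset of +1 semitone, i.e. sharp: F#.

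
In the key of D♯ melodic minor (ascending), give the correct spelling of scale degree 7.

C##

Degree 7 takes the letter 6 steps above D, which is C.
In melodic minor (ascending), degree 7 sits 11 semitones above the tonic. D# + 11 semitones is pitch class 2, spelled on C as C##.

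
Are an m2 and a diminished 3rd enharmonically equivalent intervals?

A minor second spans 1 semitone; a diminished third spans 2.
The spans differ, so they are not enharmonic equivalents.

No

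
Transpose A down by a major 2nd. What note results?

A down a major second is G, so the target letter is G.
From A, a major second is 2 semitones down: G.

G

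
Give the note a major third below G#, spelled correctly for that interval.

A third below G lands on the letter E.
A major third spans 4 semitones, so G# moves to pitch class 4. On the letter E that is E.

E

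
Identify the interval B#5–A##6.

Counting letters B–C–D–E–F–G–A gives a seventh.
B#→A## = 11 semitones, exactly the major seventh.

major seventh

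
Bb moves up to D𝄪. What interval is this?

doubly augmented third

The letter names run B→D, a span of 2 letter steps, so the interval is some kind of third.
Bb to D## is 6 semitones. A major third is 4, so 6 makes it doubly augmented.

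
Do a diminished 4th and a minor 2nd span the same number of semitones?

No

A diminished fourth spans 4 semitones; a minor second spans 1.
The spans differ, so they are not enharmonic equivalents.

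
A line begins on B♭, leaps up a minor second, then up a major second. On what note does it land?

A minor second up from Bb is Cb (letter C, 1 semitone up).
A major second up from Cb is Db (letter D, 2 semitones up).

Db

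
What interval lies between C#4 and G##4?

augmented fifth

Counting letters C–D–E–F–G gives a fifth.
C#→G## = 8 semitones, 1 wider than the perfect fifth (7), so augmented.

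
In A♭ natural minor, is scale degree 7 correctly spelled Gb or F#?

Each scale degree takes a distinct letter name. Degree 7 of a scale on A must use the letter G.
Gb and F# are enharmonically the same pitch, but only Gb uses the letter G, so it is the correct spelling here.

Gb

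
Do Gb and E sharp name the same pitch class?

Two spellings are enharmonically equivalent only if they share a pitch class.
Here Gb → 6, E# → 5; 5 ≠ 6, so they are not.

No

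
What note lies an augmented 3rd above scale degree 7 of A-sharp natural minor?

B##

Scale degree 7 of A# natural minor is G#.
An augmented third (5 semitones) above G# lands on the letter B, giving B##.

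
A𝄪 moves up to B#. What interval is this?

The letter names run A→B, a span of 1 letter step, so the interval is some kind of second.
A## to B# is 1 semitone. A major second is 2, so 1 makes it minor.

minor second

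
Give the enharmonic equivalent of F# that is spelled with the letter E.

E##

F# is pitch class 6. The letter E alone is pitch class 4.
To reach pitch class 6 from E requires an offset of +2 semitones, i.e. double sharp: E##.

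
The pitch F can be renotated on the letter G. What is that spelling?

F is pitch class 5. The letter G alone is pitch class 7.
To reach pitch class 5 from G requires an offset of -2 semitones, i.e. double flat: Gbb.

Gbb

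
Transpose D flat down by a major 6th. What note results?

Fb

A sixth below D lands on the letter F.
A major sixth spans 9 semitones, so Db moves to pitch class 4. On the letter F that is Fb.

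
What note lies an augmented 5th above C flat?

G

C up a perfect fifth is G, so the target letter is G.
From Cb, an augmented fifth is 8 semitones up: G.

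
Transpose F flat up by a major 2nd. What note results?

F up a major second is G, so the target letter is G.
From Fb, a major second is 2 semitones up: Gb.

Gb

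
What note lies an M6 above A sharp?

A sixth above A lands on the letter F.
A major sixth spans 9 semitones, so A# moves to pitch class 7. On the letter F that is F##.

F##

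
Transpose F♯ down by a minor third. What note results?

D#

A third below F lands on the letter D.
A minor third spans 3 semitones, so F# moves to pitch class 3. On the letter D that is D#.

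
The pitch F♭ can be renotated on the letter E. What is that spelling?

E

Fb is pitch class 4. The letter E alone is pitch class 4.
Pitch class 4 on E needs no accidental: E.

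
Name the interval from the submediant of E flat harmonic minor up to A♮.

The submediant of Eb harmonic minor is Cb.
Cb up to A: letters C→A make it a sixth; 10 semitones makes it augmented.

augmented sixth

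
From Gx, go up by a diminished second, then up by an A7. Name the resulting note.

G##

A diminished second up from G## is A (letter A, 0 semitones up).
An augmented seventh up from A is G## (letter G, 12 semitones up).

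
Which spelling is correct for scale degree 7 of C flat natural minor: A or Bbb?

Each scale degree takes a distinct letter name. Degree 7 of a scale on C must use the letter B.
Bbb and A are enharmonically the same pitch, but only Bbb uses the letter B, so it is the correct spelling here.

Bbb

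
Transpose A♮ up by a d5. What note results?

A fifth above A lands on the letter E.
A diminished fifth spans 6 semitones, so A moves to pitch class 3. On the letter E that is Eb.

Eb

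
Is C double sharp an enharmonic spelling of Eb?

C## is pitch class 2; Eb is pitch class 3.
The pitch classes differ (2 vs. 3), so they are not enharmonic equivalents.

No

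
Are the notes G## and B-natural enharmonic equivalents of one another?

No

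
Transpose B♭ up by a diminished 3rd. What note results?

Dbb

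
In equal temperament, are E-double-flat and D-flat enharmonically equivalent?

No

Two spellings are enharmonically equivalent only if they share a pitch class.
Here Ebb → 2, Db → 1; 1 ≠ 2, so they are not.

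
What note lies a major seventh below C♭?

Dbb

C down a major seventh is Db, so the target letter is D.
From Cb, a major seventh is 11 semitones down: Dbb.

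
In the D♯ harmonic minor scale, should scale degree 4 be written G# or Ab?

G#

Each scale degree takes a distinct letter name. Degree 4 of a scale on D must use the letter G.
G# and Ab are enharmonically the same pitch, but only G# uses the letter G, so it is the correct spelling here.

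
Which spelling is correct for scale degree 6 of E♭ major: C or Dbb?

C

Each scale degree takes a distinct letter name. Degree 6 of a scale on E must use the letter C.
C and Dbb are enharmonically the same pitch, but only C uses the letter C, so it is the correct spelling here.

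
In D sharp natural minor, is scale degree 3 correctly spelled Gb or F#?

F#

Each scale degree takes a distinct letter name. Degree 3 of a scale on D must use the letter F.
F# and Gb are enharmonically the same pitch, but only F# uses the letter F, so it is the correct spelling here.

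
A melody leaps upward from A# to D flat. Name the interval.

The letter names run A→D, a span of 3 letter steps, so the interval is some kind of fourth.
A# to Db is 3 semitones. A perfect fourth is 5, so 3 makes it doubly diminished.

doubly diminished fourth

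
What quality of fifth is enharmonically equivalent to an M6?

doubly augmented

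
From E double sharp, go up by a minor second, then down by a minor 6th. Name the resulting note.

A minor second up from E## is F## (letter F, 1 semitone up).
A minor sixth down from F## is A## (letter A, 8 semitones down).

A##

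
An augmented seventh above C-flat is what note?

B

C up a major seventh is B, so the target letter is B.
From Cb, an augmented seventh is 12 semitones up: B.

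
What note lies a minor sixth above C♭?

A sixth above C lands on the letter A.
A minor sixth spans 8 semitones, so Cb moves to pitch class 7. On the letter A that is Abb.

Abb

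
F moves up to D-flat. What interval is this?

minor sixth

The letter names run F→D, a span of 5 letter steps, so the interval is some kind of sixth.
F to Db is 8 semitones. A major sixth is 9, so 8 makes it minor.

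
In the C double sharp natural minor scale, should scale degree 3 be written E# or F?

Each scale degree takes a distinct letter name. Degree 3 of a scale on C must use the letter E.
E# and F are enharmonically the same pitch, but only E# uses the letter E, so it is the correct spelling here.

E#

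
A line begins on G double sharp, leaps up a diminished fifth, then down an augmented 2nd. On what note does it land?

A diminished fifth up from G## is D# (letter D, 6 semitones up).
An augmented second down from D# is C (letter C, 3 semitones down).

C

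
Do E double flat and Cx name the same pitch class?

Ebb = pitch class 2 and C## = pitch class 2 — the same pitch class, so they are enharmonic equivalents.

Yes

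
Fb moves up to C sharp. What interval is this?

The letter names run F→C, a span of 4 letter steps, so the interval is some kind of fifth.
Fb to C# is 9 semitones. A perfect fifth is 7, so 9 makes it doubly augmented.

doubly augmented fifth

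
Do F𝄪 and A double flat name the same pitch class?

F## is pitch class 7; Abb is pitch class 7.
All spellings map to pitch class 7, so they are enharmonically equivalent.

Yes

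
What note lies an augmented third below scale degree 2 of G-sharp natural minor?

F

Scale degree 2 of G# natural minor is A#.
An augmented third (5 semitones) below A# lands on the letter F, giving F.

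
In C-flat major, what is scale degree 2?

Db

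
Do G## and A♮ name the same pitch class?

Yes

G## is pitch class 9; A is pitch class 9.
All spellings map to pitch class 9, so they are enharmonically equivalent.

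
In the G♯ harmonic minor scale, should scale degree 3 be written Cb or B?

B

Each scale degree takes a distinct letter name. Degree 3 of a scale on G must use the letter B.
B and Cb are enharmonically the same pitch, but only B uses the letter B, so it is the correct spelling here.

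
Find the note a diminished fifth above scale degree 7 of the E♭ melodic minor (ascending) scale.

Ab

Scale degree 7 of Eb melodic minor (ascending) is D.
A diminished fifth (6 semitones) above D lands on the letter A, giving Ab.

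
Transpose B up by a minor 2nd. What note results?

A second above B lands on the letter C.
A minor second spans 1 semitone, so B moves to pitch class 0. On the letter C that is C.

C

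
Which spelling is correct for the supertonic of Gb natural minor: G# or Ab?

Ab

Each scale degree takes a distinct letter name. Degree 2 of a scale on G must use the letter A.
Ab and G# are enharmonically the same pitch, but only Ab uses the letter A, so it is the correct spelling here.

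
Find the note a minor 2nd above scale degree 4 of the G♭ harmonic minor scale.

Dbb

Scale degree 4 of Gb harmonic minor is Cb.
A minor second (1 semitone) above Cb lands on the letter D, giving Dbb.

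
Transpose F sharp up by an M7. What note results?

E#

F up a major seventh is E, so the target letter is E.
From F#, a major seventh is 11 semitones up: E#.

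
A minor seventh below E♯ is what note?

F##

E down a major seventh is F, so the target letter is F.
From E#, a minor seventh is 10 semitones down: F##.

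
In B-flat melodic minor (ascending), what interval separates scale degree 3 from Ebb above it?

Scale degree 3 of Bb melodic minor (ascending) is Db.
Db up to Ebb: letters D→E make it a second; 1 semitone makes it minor.

minor second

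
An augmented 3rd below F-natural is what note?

Dbb

F down a major third is Db, so the target letter is D.
From F, an augmented third is 5 semitones down: Dbb.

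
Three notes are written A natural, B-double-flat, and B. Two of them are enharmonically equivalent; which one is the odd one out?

B

In 12-tone equal temperament, enharmonic equivalents share a pitch class. A is pitch class 9; Bbb is pitch class 9; B is pitch class 11.
A and Bbb share pitch class 9, while B is pitch class 11.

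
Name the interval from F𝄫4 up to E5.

doubly augmented seventh

The letter names run F→E, a span of 6 letter steps, so the interval is some kind of seventh.
Fbb to E is 13 semitones. A major seventh is 11, so 13 makes it doubly augmented.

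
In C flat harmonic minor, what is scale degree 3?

The Cb harmonic minor scale runs Cb Db Ebb Fb Gb Abb Bb.
Degree 3 is Ebb.

Ebb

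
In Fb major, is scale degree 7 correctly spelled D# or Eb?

Each scale degree takes a distinct letter name. Degree 7 of a scale on F must use the letter E.
Eb and D# are enharmonically the same pitch, but only Eb uses the letter E, so it is the correct spelling here.

Eb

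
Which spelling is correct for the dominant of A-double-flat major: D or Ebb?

Each scale degree takes a distinct letter name. Degree 5 of a scale on A must use the letter E.
Ebb and D are enharmonically the same pitch, but only Ebb uses the letter E, so it is the correct spelling here.

Ebb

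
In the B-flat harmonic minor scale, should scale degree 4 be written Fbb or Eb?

Each scale degree takes a distinct letter name. Degree 4 of a scale on B must use the letter E.
Eb and Fbb are enharmonically the same pitch, but only Eb uses the letter E, so it is the correct spelling here.

Eb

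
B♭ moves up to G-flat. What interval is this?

minor sixth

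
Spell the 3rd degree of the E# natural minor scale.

G#

The E# natural minor scale runs E# F## G# A# B# C# D#.
Degree 3 is G#.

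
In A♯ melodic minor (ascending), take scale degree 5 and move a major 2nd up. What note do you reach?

F##

Scale degree 5 of A# melodic minor (ascending) is E#.
A major second (2 semitones) above E# lands on the letter F, giving F##.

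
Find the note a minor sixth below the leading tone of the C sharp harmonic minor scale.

The leading tone of C# harmonic minor is B#.
A minor sixth (8 semitones) below B# lands on the letter D, giving D##.

D##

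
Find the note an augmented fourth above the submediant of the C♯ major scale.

The submediant of C# major is A#.
An augmented fourth (6 semitones) above A# lands on the letter D, giving D##.

D##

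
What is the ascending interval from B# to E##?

The letter names run B→E, a span of 3 letter steps, so the interval is some kind of fourth.
B# to E## is 6 semitones. A perfect fourth is 5, so 6 makes it augmented.

augmented fourth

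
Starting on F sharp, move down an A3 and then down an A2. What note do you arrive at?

Cbb

An augmented third down from F# is Db (letter D, 5 semitones down).
An augmented second down from Db is Cbb (letter C, 3 semitones down).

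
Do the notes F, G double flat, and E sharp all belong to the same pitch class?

F = pitch class 5 and Gbb = pitch class 5 and E# = pitch class 5 — the same pitch class, so they are enharmonic equivalents.

Yes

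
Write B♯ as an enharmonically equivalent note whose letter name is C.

C

Plain C sits at the same pitch as B#, so on the letter C the same pitch needs a natural: C.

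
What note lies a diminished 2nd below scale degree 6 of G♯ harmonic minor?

D##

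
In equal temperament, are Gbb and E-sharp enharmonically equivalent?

Gbb = pitch class 5 and E# = pitch class 5 — the same pitch class, so they are enharmonic equivalents.

Yes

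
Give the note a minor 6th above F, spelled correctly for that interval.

F up a major sixth is D, so the target letter is D.
From F, a minor sixth is 8 semitones up: Db.

Db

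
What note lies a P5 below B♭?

B down a perfect fifth is E, so the target letter is E.
From Bb, a perfect fifth is 7 semitones down: Eb.

Eb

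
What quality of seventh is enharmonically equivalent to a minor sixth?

A minor sixth spans 8 semitones.
A seventh spanning 8 semitones is doubly diminished (the major seventh is 11).

doubly diminished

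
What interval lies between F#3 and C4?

diminished fifth

The letter names run F→C, a span of 4 letter steps, so the interval is some kind of fifth.
F# to C is 6 semitones. A perfect fifth is 7, so 6 makes it diminished.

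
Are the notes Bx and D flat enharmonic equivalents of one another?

Yes

B## = pitch class 1 and Db = pitch class 1 — the same pitch class, so they are enharmonic equivalents.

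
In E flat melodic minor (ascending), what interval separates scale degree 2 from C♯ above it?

augmented fifth

Scale degree 2 of Eb melodic minor (ascending) is F.
F up to C#: letters F→C make it a fifth; 8 semitones makes it augmented.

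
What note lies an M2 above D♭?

Eb

D up a major second is E, so the target letter is E.
From Db, a major second is 2 semitones up: Eb.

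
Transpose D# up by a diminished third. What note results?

F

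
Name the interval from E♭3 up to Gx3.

doubly augmented third

Counting letters E–F–G gives a third.
Eb→G## = 6 semitones, 2 wider than the major third (4), so doubly augmented.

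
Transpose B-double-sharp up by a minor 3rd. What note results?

D##

B up a major third is D#, so the target letter is D.
From B##, a minor third is 3 semitones up: D##.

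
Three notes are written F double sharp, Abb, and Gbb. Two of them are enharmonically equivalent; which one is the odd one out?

In 12-tone equal temperament, enharmonic equivalents share a pitch class. F## is pitch class 7; Abb is pitch class 7; Gbb is pitch class 5.
F## and Abb share pitch class 7, while Gbb is pitch class 5.

Gbb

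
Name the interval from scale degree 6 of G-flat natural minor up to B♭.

augmented fifth

Scale degree 6 of Gb natural minor is Ebb.
Ebb up to Bb: letters E→B make it a fifth; 8 semitones makes it augmented.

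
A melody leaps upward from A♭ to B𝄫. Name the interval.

minor second

Counting letters A–B gives a second.
Ab→Bbb = 1 semitone, 1 narrower than the major second (2), so minor.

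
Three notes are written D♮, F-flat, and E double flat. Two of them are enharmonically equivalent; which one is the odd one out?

Fb

In 12-tone equal temperament, enharmonic equivalents share a pitch class. D is pitch class 2; Fb is pitch class 4; Ebb is pitch class 2.
D and Ebb share pitch class 2, while Fb is pitch class 4.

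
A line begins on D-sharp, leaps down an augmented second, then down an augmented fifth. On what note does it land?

Fb

An augmented second down from D# is C (letter C, 3 semitones down).
An augmented fifth down from C is Fb (letter F, 8 semitones down).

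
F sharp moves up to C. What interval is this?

diminished fifth

Counting letters F–G–A–B–C gives a fifth.
F#→C = 6 semitones, 1 narrower than the perfect fifth (7), so diminished.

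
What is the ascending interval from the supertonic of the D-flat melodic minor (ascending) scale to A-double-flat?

diminished fourth

The supertonic of Db melodic minor (ascending) is Eb.
Eb up to Abb: letters E→A make it a fourth; 4 semitones makes it diminished.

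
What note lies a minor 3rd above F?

F up a major third is A, so the target letter is A.
From F, a minor third is 3 semitones up: Ab.

Ab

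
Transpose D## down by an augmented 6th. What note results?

F#

D down a major sixth is F, so the target letter is F.
From D##, an augmented sixth is 10 semitones down: F#.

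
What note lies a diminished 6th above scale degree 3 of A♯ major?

Scale degree 3 of A# major is C##.
A diminished sixth (7 semitones) above C## lands on the letter A, giving A.

A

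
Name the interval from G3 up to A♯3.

augmented second

The letter names run G→A, a span of 1 letter step, so the interval is some kind of second.
G to A# is 3 semitones. A major second is 2, so 3 makes it augmented.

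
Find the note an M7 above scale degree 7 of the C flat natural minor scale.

Scale degree 7 of Cb natural minor is Bbb.
A major seventh (11 semitones) above Bbb lands on the letter A, giving Ab.

Ab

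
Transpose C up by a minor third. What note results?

C up a major third is E, so the target letter is E.
From C, a minor third is 3 semitones up: Eb.

Eb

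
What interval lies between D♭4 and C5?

major seventh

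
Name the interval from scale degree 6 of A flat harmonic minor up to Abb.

Scale degree 6 of Ab harmonic minor is Fb.
Fb up to Abb: letters F→A make it a third; 3 semitones makes it minor.

minor third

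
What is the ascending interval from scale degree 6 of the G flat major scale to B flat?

perfect fifth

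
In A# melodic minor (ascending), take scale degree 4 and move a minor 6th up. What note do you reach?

B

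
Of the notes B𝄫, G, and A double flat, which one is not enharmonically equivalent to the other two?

Bbb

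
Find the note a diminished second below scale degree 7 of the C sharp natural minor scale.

A##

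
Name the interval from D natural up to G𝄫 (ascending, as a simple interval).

The letter names run D→G, a span of 3 letter steps, so the interval is some kind of fourth.
D to Gbb is 3 semitones. A perfect fourth is 5, so 3 makes it doubly diminished.

doubly diminished fourth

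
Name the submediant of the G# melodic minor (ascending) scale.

E#

Degree 6 takes the letter 5 steps above G, which is E.
In melodic minor (ascending), degree 6 sits 9 semitones above the tonic. G# + 9 semitones is pitch class 5, spelled on E as E#.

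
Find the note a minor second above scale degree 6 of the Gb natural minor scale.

Scale degree 6 of Gb natural minor is Ebb.
A minor second (1 semitone) above Ebb lands on the letter F, giving Fbb.

Fbb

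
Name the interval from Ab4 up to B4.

augmented second

The letter names run A→B, a span of 1 letter step, so the interval is some kind of second.
Ab to B is 3 semitones. A major second is 2, so 3 makes it augmented.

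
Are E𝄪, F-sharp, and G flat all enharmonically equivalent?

Yes

E## is pitch class 6; F# is pitch class 6; Gb is pitch class 6.
All spellings map to pitch class 6, so they are enharmonically equivalent.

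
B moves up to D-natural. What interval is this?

minor third

The letter names run B→D, a span of 2 letter steps, so the interval is some kind of third.
B to D is 3 semitones. A major third is 4, so 3 makes it minor.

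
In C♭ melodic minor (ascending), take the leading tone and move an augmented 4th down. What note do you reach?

Fb

The leading tone of Cb melodic minor (ascending) is Bb.
An augmented fourth (6 semitones) below Bb lands on the letter F, giving Fb.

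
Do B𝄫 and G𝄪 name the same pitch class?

Yes

Bbb = pitch class 9 and G## = pitch class 9 — the same pitch class, so they are enharmonic equivalents.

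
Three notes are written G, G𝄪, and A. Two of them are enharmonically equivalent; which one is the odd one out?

In 12-tone equal temperament, enharmonic equivalents share a pitch class. G is pitch class 7; G## is pitch class 9; A is pitch class 9.
G## and A share pitch class 9, while G is pitch class 7.

G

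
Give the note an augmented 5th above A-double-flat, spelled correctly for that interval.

A up a perfect fifth is E, so the target letter is E.
From Abb, an augmented fifth is 8 semitones up: Eb.

Eb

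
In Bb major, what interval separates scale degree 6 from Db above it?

Scale degree 6 of Bb major is G.
G up to Db: letters G→D make it a fifth; 6 semitones makes it diminished.

diminished fifth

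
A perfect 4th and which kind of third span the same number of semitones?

augmented

A perfect fourth spans 5 semitones.
A third spanning 5 semitones is augmented (the major third is 4).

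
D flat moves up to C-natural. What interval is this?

major seventh

The letter names run D→C, a span of 6 letter steps, so the interval is some kind of seventh.
Db to C is 11 semitones. A major seventh is 11, so 11 makes it major.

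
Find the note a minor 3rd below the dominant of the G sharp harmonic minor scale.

B#

The dominant of G# harmonic minor is D#.
A minor third (3 semitones) below D# lands on the letter B, giving B#.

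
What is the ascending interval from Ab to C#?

augmented third

The letter names run A→C, a span of 2 letter steps, so the interval is some kind of third.
Ab to C# is 5 semitones. A major third is 4, so 5 makes it augmented.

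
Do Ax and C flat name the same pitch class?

Yes

A## = pitch class 11 and Cb = pitch class 11 — the same pitch class, so they are enharmonic equivalents.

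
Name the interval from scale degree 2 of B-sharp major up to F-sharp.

diminished fourth

Scale degree 2 of B# major is C##.
C## up to F#: letters C→F make it a fourth; 4 semitones makes it diminished.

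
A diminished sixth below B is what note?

A sixth below B lands on the letter D.
A diminished sixth spans 7 semitones, so B moves to pitch class 4. On the letter D that is D##.

D##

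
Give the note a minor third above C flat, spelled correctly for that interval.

C up a major third is E, so the target letter is E.
From Cb, a minor third is 3 semitones up: Ebb.

Ebb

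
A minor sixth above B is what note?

B up a major sixth is G#, so the target letter is G.
From B, a minor sixth is 8 semitones up: G.

G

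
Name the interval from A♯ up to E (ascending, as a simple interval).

diminished fifth

The letter names run A→E, a span of 4 letter steps, so the interval is some kind of fifth.
A# to E is 6 semitones. A perfect fifth is 7, so 6 makes it diminished.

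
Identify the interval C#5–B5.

The letter names run C→B, a span of 6 letter steps, so the interval is some kind of seventh.
C# to B is 10 semitones. A major seventh is 11, so 10 makes it minor.

minor seventh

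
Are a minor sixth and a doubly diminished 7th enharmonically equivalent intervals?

Yes

A minor sixth spans 8 semitones; a doubly diminished seventh spans 8.
They are enharmonically equivalent.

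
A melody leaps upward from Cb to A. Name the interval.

Counting letters C–D–E–F–G–A gives a sixth.
Cb→A = 10 semitones, 1 wider than the major sixth (9), so augmented.

augmented sixth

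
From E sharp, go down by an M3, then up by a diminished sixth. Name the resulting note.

A major third down from E# is C# (letter C, 4 semitones down).
A diminished sixth up from C# is Ab (letter A, 7 semitones up).

Ab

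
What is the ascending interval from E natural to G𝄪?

augmented third

Counting letters E–F–G gives a third.
E→G## = 5 semitones, 1 wider than the major third (4), so augmented.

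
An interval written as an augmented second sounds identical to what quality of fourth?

doubly diminished

An augmented second spans 3 semitones.
A fourth spanning 3 semitones is doubly diminished (the perfect fourth is 5).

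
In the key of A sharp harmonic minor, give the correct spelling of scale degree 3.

Degree 3 takes the letter 2 steps above A, which is C.
In harmonic minor, degree 3 sits 3 semitones above the tonic. A# + 3 semitones is pitch class 1, spelled on C as C#.

C#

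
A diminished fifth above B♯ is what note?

F#

B up a perfect fifth is F#, so the target letter is F.
From B#, a diminished fifth is 6 semitones up: F#.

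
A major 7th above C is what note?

A seventh above C lands on the letter B.
A major seventh spans 11 semitones, so C moves to pitch class 11. On the letter B that is B.

B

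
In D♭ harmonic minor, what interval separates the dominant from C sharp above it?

The dominant of Db harmonic minor is Ab.
Ab up to C#: letters A→C make it a third; 5 semitones makes it augmented.

augmented third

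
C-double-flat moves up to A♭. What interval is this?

Counting letters C–D–E–F–G–A gives a sixth.
Cbb→Ab = 10 semitones, 1 wider than the major sixth (9), so augmented.

augmented sixth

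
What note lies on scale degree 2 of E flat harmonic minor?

F

The Eb harmonic minor scale runs Eb F Gb Ab Bb Cb D.
Degree 2 is F.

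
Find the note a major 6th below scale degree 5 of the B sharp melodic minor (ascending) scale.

Scale degree 5 of B# melodic minor (ascending) is F##.
A major sixth (9 semitones) below F## lands on the letter A, giving A#.

A#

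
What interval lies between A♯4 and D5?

diminished fourth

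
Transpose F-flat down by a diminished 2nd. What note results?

F down a major second is Eb, so the target letter is E.
From Fb, a diminished second is 0 semitones down: E.

E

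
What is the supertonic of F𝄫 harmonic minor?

Gbb

Degree 2 takes the letter 1 step above F, which is G.
In harmonic minor, degree 2 sits 2 semitones above the tonic. Fbb + 2 semitones is pitch class 5, spelled on G as Gbb.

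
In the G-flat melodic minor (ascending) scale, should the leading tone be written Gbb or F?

F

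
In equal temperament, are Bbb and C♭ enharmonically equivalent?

Two spellings are enharmonically equivalent only if they share a pitch class.
Here Bbb → 9, Cb → 11; 9 ≠ 11, so they are not.

No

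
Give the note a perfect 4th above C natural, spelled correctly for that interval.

C up a perfect fourth is F, so the target letter is F.
From C, a perfect fourth is 5 semitones up: F.

F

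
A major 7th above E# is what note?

D##

A seventh above E lands on the letter D.
A major seventh spans 11 semitones, so E# moves to pitch class 4. On the letter D that is D##.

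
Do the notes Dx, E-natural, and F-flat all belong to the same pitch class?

Yes

D## = pitch class 4 and E = pitch class 4 and Fb = pitch class 4 — the same pitch class, so they are enharmonic equivalents.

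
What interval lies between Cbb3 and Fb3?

augmented fourth

Counting letters C–D–E–F gives a fourth.
Cbb→Fb = 6 semitones, 1 wider than the perfect fourth (5), so augmented.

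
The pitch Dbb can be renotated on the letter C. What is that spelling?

C

Plain C sits at the same pitch as Dbb, so on the letter C the same pitch needs a natural: C.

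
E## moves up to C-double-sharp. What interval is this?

minor sixth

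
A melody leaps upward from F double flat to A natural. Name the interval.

doubly augmented third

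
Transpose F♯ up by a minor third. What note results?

A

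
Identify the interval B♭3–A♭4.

minor seventh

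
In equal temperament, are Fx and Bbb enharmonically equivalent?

No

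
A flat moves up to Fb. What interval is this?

Counting letters A–B–C–D–E–F gives a sixth.
Ab→Fb = 8 semitones, 1 narrower than the major sixth (9), so minor.

minor sixth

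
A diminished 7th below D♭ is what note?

E

D down a major seventh is Eb, so the target letter is E.
From Db, a diminished seventh is 9 semitones down: E.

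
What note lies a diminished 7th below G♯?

A seventh below G lands on the letter A.
A diminished seventh spans 9 semitones, so G# moves to pitch class 11. On the letter A that is A##.

A##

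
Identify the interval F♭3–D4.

augmented sixth

Counting letters F–G–A–B–C–D gives a sixth.
Fb→D = 10 semitones, 1 wider than the major sixth (9), so augmented.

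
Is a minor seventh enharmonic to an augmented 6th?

Yes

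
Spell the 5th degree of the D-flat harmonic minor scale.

Degree 5 takes the letter 4 steps above D, which is A.
In harmonic minor, degree 5 sits 7 semitones above the tonic. Db + 7 semitones is pitch class 8, spelled on A as Ab.

Ab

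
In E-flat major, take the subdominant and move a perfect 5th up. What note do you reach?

Eb

The subdominant of Eb major is Ab.
A perfect fifth (7 semitones) above Ab lands on the letter E, giving Eb.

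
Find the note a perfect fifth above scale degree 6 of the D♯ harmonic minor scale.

F#

Scale degree 6 of D# harmonic minor is B.
A perfect fifth (7 semitones) above B lands on the letter F, giving F#.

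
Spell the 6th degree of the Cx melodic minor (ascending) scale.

Degree 6 takes the letter 5 steps above C, which is A.
In melodic minor (ascending), degree 6 sits 9 semitones above the tonic. C## + 9 semitones is pitch class 11, spelled on A as A##.

A##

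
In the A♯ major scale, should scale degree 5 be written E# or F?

E#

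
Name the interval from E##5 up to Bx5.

The letter names run E→B, a span of 4 letter steps, so the interval is some kind of fifth.
E## to B## is 7 semitones. A perfect fifth is 7, so 7 makes it perfect.

perfect fifth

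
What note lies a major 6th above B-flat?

G

A sixth above B lands on the letter G.
A major sixth spans 9 semitones, so Bb moves to pitch class 7. On the letter G that is G.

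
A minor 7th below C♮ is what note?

A seventh below C lands on the letter D.
A minor seventh spans 10 semitones, so C moves to pitch class 2. On the letter D that is D.

D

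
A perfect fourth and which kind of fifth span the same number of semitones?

A perfect fourth spans 5 semitones.
A fifth spanning 5 semitones is doubly diminished (the perfect fifth is 7).

doubly diminished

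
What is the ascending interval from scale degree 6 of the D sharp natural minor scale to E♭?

Scale degree 6 of D# natural minor is B.
B up to Eb: letters B→E make it a fourth; 4 semitones makes it diminished.

diminished fourth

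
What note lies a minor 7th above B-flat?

A seventh above B lands on the letter A.
A minor seventh spans 10 semitones, so Bb moves to pitch class 8. On the letter A that is Ab.

Ab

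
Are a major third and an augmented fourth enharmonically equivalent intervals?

A major third spans 4 semitones; an augmented fourth spans 6.
The spans differ, so they are not enharmonic equivalents.

No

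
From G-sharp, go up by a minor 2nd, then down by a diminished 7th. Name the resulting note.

A minor second up from G# is A (letter A, 1 semitone up).
A diminished seventh down from A is B# (letter B, 9 semitones down).

B#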